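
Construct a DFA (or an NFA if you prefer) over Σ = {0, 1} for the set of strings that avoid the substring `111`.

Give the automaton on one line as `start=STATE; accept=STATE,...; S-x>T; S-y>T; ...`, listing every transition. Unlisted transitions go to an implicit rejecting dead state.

start=S0; accept=S0,S1,S2; S0-0>S0; S0-1>S1; S1-0>S0; S1-1>S2; S2-0>S0; S2-1>S3; S3-0>S3; S3-1>S3

Track partial matches of the forbidden pattern `111`. State S3 is a dead state reached once `111` has occurred; every other state accepts. S0 means no part of `111` is currently matched.
        0   1  
>* S0   S0  S1 
 * S1   S0  S2 
 * S2   S0  S3 
   S3   S3  S3 
(> = start, * = accepting)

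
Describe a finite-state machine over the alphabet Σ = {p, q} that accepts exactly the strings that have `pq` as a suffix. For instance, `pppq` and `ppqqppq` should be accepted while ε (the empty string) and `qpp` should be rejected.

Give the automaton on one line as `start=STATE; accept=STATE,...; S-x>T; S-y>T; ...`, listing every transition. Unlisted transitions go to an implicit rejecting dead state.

start=S0; accept=S2; S0-p>S1; S0-q>S0; S1-p>S1; S1-q>S2; S2-p>S1; S2-q>S0

Let each state record the length of the longest suffix of the input read so far that is also a prefix of `pq`. S1 means the last symbol is `p`; S2 means the last 2 symbols are `pq`. Accept only at S2, where the string currently ends in `pq`.
With 3 states:
        p   q  
>  S0   S1  S0 
   S1   S1  S2 
 * S2   S1  S0 
(> = start, * = accepting)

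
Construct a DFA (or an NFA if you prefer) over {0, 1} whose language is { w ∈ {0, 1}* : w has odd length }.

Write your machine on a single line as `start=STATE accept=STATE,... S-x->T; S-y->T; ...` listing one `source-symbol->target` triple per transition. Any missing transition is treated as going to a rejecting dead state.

Only the length mod 2 matters, so use a 2-cycle: from any state, every input symbol moves to the next state, wrapping S1 back to S0. Mark S1 accepting.
A 2-state machine:
        0   1  
>  S0   S1  S1 
 * S1   S0  S0 
(> = start, * = accepting)

start=S0; accept=S1; S0-0->S1; S0-1->S1; S1-0->S0; S1-1->S0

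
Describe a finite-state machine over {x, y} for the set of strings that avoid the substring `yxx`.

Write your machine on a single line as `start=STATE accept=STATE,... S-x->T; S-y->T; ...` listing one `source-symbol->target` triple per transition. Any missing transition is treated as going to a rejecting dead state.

This is the complement of 'contains `yxx`'. Use the same substring-matching states — q0 through q3 holding how much of `yxx` has just been matched — but flip the accepting set: everything except the trap q3 accepts.
4 states suffice.
        x   y  
>* q0   q0  q1 
 * q1   q2  q1 
 * q2   q3  q1 
   q3   q3  q3 
(> = start, * = accepting)

start=q0; accept=q0,q1,q2; q0-x->q0; q0-y->q1; q1-x->q2; q1-y->q1; q2-x->q3; q2-y->q1; q3-x->q3; q3-y->q3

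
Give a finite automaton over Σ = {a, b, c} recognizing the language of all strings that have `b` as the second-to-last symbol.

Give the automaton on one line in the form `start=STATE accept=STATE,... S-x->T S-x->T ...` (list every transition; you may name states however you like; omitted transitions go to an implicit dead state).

Because acceptance depends on a position counted from the end, the machine has to buffer the most recent 2 symbols. Make each state the string of the last up-to-2 symbols read; on input `x` shift the window left and append `x`. Accept when the buffered window has length 2 and begins with `b`.
With 13 states:
          a    b    c  
>  S0     S1   S2   S3 
   S1     S4   S5   S6 
   S2     S7   S8   S9 
   S3    S10  S11  S12 
   S4     S4   S5   S6 
   S5     S7   S8   S9 
   S6    S10  S11  S12 
 * S7     S4   S5   S6 
 * S8     S7   S8   S9 
 * S9    S10  S11  S12 
   S10    S4   S5   S6 
   S11    S7   S8   S9 
   S12   S10  S11  S12 
(> = start, * = accepting)

start=S0 accept=S7,S8,S9 S0-a->S1 S0-b->S2 S0-c->S3 S1-a->S4 S1-b->S5 S1-c->S6 S2-a->S7 S2-b->S8 S2-c->S9 S3-a->S10 S3-b->S11 S3-c->S12 S4-a->S4 S4-b->S5 S4-c->S6 S5-a->S7 S5-b->S8 S5-c->S9 S6-a->S10 S6-b->S11 S6-c->S12 S7-a->S4 S7-b->S5 S7-c->S6 S8-a->S7 S8-b->S8 S8-c->S9 S9-a->S10 S9-b->S11 S9-c->S12 S10-a->S4 S10-b->S5 S10-c->S6 S11-a->S7 S11-b->S8 S11-c->S9 S12-a->S10 S12-b->S11 S12-c->S12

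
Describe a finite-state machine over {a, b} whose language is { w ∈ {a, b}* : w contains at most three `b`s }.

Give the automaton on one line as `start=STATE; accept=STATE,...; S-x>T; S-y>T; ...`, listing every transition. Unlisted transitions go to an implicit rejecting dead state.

start=q0; accept=q0,q1,q2,q3; q0-a>q0; q0-b>q1; q1-a>q1; q1-b>q2; q2-a>q2; q2-b>q3; q3-a>q3; q3-b>q4; q4-a>q4; q4-b>q4

Count `b`s, saturating at 4: states q0 through q3 mean 0 through 3 `b`s seen; q4 means more than 3. Each `b` increments (capped at q4); other symbols loop. Accept from {q0, q1, q2, q3}.
A 5-state machine:
        a   b  
>* q0   q0  q1 
 * q1   q1  q2 
 * q2   q2  q3 
 * q3   q3  q4 
   q4   q4  q4 
(> = start, * = accepting)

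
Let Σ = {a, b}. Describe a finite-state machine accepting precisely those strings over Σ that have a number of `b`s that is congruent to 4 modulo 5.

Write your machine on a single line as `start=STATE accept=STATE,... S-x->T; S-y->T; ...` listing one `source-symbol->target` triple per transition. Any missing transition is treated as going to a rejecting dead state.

start=q0; accept=q4; q0-a->q0; q0-b->q1; q1-a->q1; q1-b->q2; q2-a->q2; q2-b->q3; q3-a->q3; q3-b->q4; q4-a->q4; q4-b->q0

The only thing that matters is how many `b`s have appeared, reduced mod 5. Use one state per residue: q0 for 0, …, q4 for 4. Reading `b` moves to the next residue; anything else stays put. q4 is accepting.
A 5-state machine:
        a   b  
>  q0   q0  q1 
   q1   q1  q2 
   q2   q2  q3 
   q3   q3  q4 
 * q4   q4  q0 
(> = start, * = accepting)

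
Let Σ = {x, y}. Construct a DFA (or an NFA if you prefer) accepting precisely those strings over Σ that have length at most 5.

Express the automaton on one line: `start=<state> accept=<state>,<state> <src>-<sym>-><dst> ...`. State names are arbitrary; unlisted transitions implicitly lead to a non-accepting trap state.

start=q0 accept=q0,q1,q2,q3,q4,q5 q0-x->q1 q0-y->q1 q1-x->q2 q1-y->q2 q2-x->q3 q2-y->q3 q3-x->q4 q3-y->q4 q4-x->q5 q4-y->q5 q5-x->q6 q5-y->q6 q6-x->q6 q6-y->q6

Count input length up to 6: every symbol moves from q0 toward q6, which means 'more than 5' and absorbs. Accept from {q0, q1, q2, q3, q4, q5}.
A 7-state machine:
        x   y  
>* q0   q1  q1 
 * q1   q2  q2 
 * q2   q3  q3 
 * q3   q4  q4 
 * q4   q5  q5 
 * q5   q6  q6 
   q6   q6  q6 
(> = start, * = accepting)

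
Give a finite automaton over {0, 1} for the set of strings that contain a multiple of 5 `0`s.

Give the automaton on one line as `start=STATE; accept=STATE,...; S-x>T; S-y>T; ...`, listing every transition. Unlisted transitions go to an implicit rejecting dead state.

start=S0; accept=S0; S0-0>S1; S0-1>S0; S1-0>S2; S1-1>S1; S2-0>S3; S2-1>S2; S3-0>S4; S3-1>S3; S4-0>S0; S4-1>S4

Keep the running count of `0`s modulo 5: each `0` advances along the cycle S0 → S1 → S2 → S3 → S4 → S0 while other symbols loop. Accept at S0.
A 5-state machine:
        0   1  
>* S0   S1  S0 
   S1   S2  S1 
   S2   S3  S2 
   S3   S4  S3 
   S4   S0  S4 
(> = start, * = accepting)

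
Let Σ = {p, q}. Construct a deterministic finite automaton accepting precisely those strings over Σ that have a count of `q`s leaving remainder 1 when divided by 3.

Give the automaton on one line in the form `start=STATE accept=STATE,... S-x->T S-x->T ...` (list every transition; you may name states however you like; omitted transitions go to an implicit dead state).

The only thing that matters is how many `q`s have appeared, reduced mod 3. Use one state per residue: A for 0, …, C for 2. Reading `q` moves to the next residue; anything else stays put. B is accepting.
With 3 states:
       p  q 
>  A   A  B 
 * B   B  C 
   C   C  A 
(> = start, * = accepting)

start=A accept=B A-p->A A-q->B B-p->B B-q->C C-p->C C-q->A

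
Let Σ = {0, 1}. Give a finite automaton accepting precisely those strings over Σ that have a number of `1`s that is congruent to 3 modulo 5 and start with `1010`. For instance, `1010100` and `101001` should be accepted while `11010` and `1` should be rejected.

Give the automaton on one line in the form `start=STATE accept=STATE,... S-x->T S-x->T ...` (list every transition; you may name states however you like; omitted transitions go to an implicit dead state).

start=q0 accept=q6 q0-0->q1 q0-1->q2 q1-0->q1 q1-1->q1 q2-0->q3 q2-1->q1 q3-0->q1 q3-1->q4 q4-0->q5 q4-1->q1 q5-0->q5 q5-1->q6 q6-0->q6 q6-1->q7 q7-0->q7 q7-1->q8 q8-0->q8 q8-1->q9 q9-0->q9 q9-1->q5

Build one automaton per condition and run them in lockstep. The first has 5 states tracking the count of `1`s modulo 5; the second has 6 states tracking whether the input so far still matches the prefix `1010`. A product state is a pair (one from each), accepting exactly when both do. Minimizing collapses redundant product states.
        0   1  
>  q0   q1  q2 
   q1   q1  q1 
   q2   q3  q1 
   q3   q1  q4 
   q4   q5  q1 
   q5   q5  q6 
 * q6   q6  q7 
   q7   q7  q8 
   q8   q8  q9 
   q9   q9  q5 
(> = start, * = accepting)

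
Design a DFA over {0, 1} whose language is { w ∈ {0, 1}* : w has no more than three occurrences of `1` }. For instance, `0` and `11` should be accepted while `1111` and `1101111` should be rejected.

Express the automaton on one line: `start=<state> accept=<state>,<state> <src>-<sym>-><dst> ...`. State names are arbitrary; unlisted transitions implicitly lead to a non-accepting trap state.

Count `1`s, saturating at 4: states A through D mean 0 through 3 `1`s seen; E means more than 3. Each `1` increments (capped at E); other symbols loop. Accept from {A, B, C, D}.
       0  1 
>* A   A  B 
 * B   B  C 
 * C   C  D 
 * D   D  E 
   E   E  E 
(> = start, * = accepting)

start=A accept=A,B,C,D A-0->A A-1->B B-0->B B-1->C C-0->C C-1->D D-0->D D-1->E E-0->E E-1->E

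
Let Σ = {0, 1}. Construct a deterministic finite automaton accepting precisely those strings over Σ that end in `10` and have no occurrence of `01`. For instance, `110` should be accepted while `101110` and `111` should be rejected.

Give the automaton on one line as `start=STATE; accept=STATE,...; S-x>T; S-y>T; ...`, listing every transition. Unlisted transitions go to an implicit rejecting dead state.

Handle the two conditions separately and then intersect. One (3 states) tracks how much of the suffix `10` has currently been matched; the other (3 states) tracks partial matches of the forbidden pattern `01`. Each combined state is a pair, one component from each; accept when both components accept. Equivalent product states are then merged.
A 4-state machine:
       0  1 
>  A   B  C 
   B   B  B 
   C   D  C 
 * D   B  B 
(> = start, * = accepting)

start=A; accept=D; A-0>B; A-1>C; B-0>B; B-1>B; C-0>D; C-1>C; D-0>B; D-1>B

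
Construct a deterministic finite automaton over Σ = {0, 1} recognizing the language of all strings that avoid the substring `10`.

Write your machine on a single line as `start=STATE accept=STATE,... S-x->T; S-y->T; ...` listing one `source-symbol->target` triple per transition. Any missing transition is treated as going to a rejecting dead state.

start=q0; accept=q0,q1; q0-0->q0; q0-1->q1; q1-0->q2; q1-1->q1; q2-0->q2; q2-1->q2

Track partial matches of the forbidden pattern `10`. State q2 is a dead state reached once `10` has occurred; every other state accepts. q0 means no part of `10` is currently matched.
3 states suffice.
        0   1  
>* q0   q0  q1 
 * q1   q2  q1 
   q2   q2  q2 
(> = start, * = accepting)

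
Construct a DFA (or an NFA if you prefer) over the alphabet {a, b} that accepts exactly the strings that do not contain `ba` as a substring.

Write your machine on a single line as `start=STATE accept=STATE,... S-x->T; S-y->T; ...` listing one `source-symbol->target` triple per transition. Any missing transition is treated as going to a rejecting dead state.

start=s0; accept=s0,s1; s0-a->s0; s0-b->s1; s1-a->s2; s1-b->s1; s2-a->s2; s2-b->s2

Track partial matches of the forbidden pattern `ba`. State s2 is a dead state reached once `ba` has occurred; every other state accepts. s0 means no part of `ba` is currently matched.
        a   b  
>* s0   s0  s1 
 * s1   s2  s1 
   s2   s2  s2 
(> = start, * = accepting)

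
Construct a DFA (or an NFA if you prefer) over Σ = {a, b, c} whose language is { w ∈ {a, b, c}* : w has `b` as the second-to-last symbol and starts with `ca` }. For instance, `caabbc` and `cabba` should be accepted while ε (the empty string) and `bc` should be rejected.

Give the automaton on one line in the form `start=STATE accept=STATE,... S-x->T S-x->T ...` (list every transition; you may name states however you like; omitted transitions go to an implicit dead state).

Run two small machines in parallel and take their product. The first has 13 states tracking the last 2 symbols read; the second has 4 states tracking whether the input so far still matches the prefix `ca`. A product state is a pair (one from each), accepting exactly when both do. After merging equivalent states the machine shrinks.
With 7 states:
        a   b   c  
>  s0   s1  s1  s2 
   s1   s1  s1  s1 
   s2   s3  s1  s1 
   s3   s3  s4  s3 
   s4   s5  s6  s5 
 * s5   s3  s4  s3 
 * s6   s5  s6  s5 
(> = start, * = accepting)

start=s0 accept=s5,s6 s0-a->s1 s0-b->s1 s0-c->s2 s1-a->s1 s1-b->s1 s1-c->s1 s2-a->s3 s2-b->s1 s2-c->s1 s3-a->s3 s3-b->s4 s3-c->s3 s4-a->s5 s4-b->s6 s4-c->s5 s5-a->s3 s5-b->s4 s5-c->s3 s6-a->s5 s6-b->s6 s6-c->s5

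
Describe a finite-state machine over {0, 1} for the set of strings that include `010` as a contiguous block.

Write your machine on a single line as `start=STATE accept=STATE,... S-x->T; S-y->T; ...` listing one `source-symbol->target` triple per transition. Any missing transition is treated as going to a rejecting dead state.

States s0..s2 record the length of the longest prefix of `010` that matches the current input suffix. Reaching s3 means `010` has been seen, and we stay there forever. Accept from s3.
A 4-state machine:
        0   1  
>  s0   s1  s0 
   s1   s1  s2 
   s2   s3  s0 
 * s3   s3  s3 
(> = start, * = accepting)

start=s0; accept=s3; s0-0->s1; s0-1->s0; s1-0->s1; s1-1->s2; s2-0->s3; s2-1->s0; s3-0->s3; s3-1->s3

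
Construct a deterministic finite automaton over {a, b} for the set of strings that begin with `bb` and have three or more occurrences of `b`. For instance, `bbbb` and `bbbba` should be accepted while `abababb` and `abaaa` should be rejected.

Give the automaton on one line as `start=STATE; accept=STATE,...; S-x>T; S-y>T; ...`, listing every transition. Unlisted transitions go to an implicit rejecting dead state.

start=S0; accept=S4; S0-a>S1; S0-b>S2; S1-a>S1; S1-b>S1; S2-a>S1; S2-b>S3; S3-a>S3; S3-b>S4; S4-a>S4; S4-b>S4

Handle the two conditions separately and then intersect. One (4 states) tracks whether the input so far still matches the prefix `bb`; the other (5 states) tracks the count of `b`s, saturating at 4. Each combined state is a pair, one component from each; accept when both components accept. Minimizing collapses redundant product states.
5 states suffice.
        a   b  
>  S0   S1  S2 
   S1   S1  S1 
   S2   S1  S3 
   S3   S3  S4 
 * S4   S4  S4 
(> = start, * = accepting)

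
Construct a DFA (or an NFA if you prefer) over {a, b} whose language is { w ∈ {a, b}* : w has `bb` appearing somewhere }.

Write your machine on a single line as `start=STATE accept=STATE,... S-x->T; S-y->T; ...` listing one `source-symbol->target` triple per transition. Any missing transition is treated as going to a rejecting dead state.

start=S0; accept=S2; S0-a->S0; S0-b->S1; S1-a->S0; S1-b->S2; S2-a->S2; S2-b->S2

States S0..S1 record the length of the longest prefix of `bb` that matches the current input suffix. Reaching S2 means `bb` has been seen, and we stay there forever. Accept from S2.
A 3-state machine:
        a   b  
>  S0   S0  S1 
   S1   S0  S2 
 * S2   S2  S2 
(> = start, * = accepting)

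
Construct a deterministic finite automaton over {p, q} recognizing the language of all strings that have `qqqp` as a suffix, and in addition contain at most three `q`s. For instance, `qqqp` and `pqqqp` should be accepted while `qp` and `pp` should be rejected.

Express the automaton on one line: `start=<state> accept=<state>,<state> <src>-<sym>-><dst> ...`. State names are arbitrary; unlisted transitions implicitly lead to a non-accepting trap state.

Handle the two conditions separately and then intersect. One (5 states) tracks how much of the suffix `qqqp` has currently been matched; the other (5 states) tracks the count of `q`s, saturating at 4. Each combined state is a pair, one component from each; accept when both components accept.
16 states suffice.
          p    q  
>  s0     s0   s1 
   s1     s2   s3 
   s2     s2   s4 
   s3     s5   s6 
   s4     s5   s7 
   s5     s5   s8 
   s6     s9  s10 
   s7    s11  s10 
   s8    s11  s12 
 * s9    s11  s13 
   s10   s14  s10 
   s11   s11  s13 
   s12   s15  s10 
   s13   s15  s12 
   s14   s15  s13 
   s15   s15  s13 
(> = start, * = accepting)

start=s0 accept=s9 s0-p->s0 s0-q->s1 s1-p->s2 s1-q->s3 s2-p->s2 s2-q->s4 s3-p->s5 s3-q->s6 s4-p->s5 s4-q->s7 s5-p->s5 s5-q->s8 s6-p->s9 s6-q->s10 s7-p->s11 s7-q->s10 s8-p->s11 s8-q->s12 s9-p->s11 s9-q->s13 s10-p->s14 s10-q->s10 s11-p->s11 s11-q->s13 s12-p->s15 s12-q->s10 s13-p->s15 s13-q->s12 s14-p->s15 s14-q->s13 s15-p->s15 s15-q->s13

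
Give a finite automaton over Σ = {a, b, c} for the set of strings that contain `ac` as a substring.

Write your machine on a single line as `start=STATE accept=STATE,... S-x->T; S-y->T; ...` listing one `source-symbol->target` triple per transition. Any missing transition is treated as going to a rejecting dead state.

States q0..q1 record the length of the longest prefix of `ac` that matches the current input suffix. Reaching q2 means `ac` has been seen, and we stay there forever. Accept from q2.
        a   b   c  
>  q0   q1  q0  q0 
   q1   q1  q0  q2 
 * q2   q2  q2  q2 
(> = start, * = accepting)

start=q0; accept=q2; q0-a->q1; q0-b->q0; q0-c->q0; q1-a->q1; q1-b->q0; q1-c->q2; q2-a->q2; q2-b->q2; q2-c->q2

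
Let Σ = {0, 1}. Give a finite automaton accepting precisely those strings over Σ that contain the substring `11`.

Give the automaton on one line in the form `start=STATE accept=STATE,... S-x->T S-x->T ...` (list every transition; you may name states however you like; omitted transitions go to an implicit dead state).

start=s0 accept=s2 s0-0->s0 s0-1->s1 s1-0->s0 s1-1->s2 s2-0->s2 s2-1->s2

Track how much of `11` has been matched so far: state s0 is no progress, s2 is the absorbing accept state reached once `11` has occurred. Intermediate states record partial matches; on a mismatch, fall back to the longest reusable overlap.
A 3-state machine:
        0   1  
>  s0   s0  s1 
   s1   s0  s2 
 * s2   s2  s2 
(> = start, * = accepting)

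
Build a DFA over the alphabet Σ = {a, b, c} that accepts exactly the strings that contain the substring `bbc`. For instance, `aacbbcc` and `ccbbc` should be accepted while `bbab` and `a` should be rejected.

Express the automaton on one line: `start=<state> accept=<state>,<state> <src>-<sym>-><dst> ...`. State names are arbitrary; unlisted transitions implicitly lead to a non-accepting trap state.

Track how much of `bbc` has been matched so far: state S0 is no progress, S3 is the absorbing accept state reached once `bbc` has occurred. Intermediate states record partial matches; on a mismatch, fall back to the longest reusable overlap.
With 4 states:
        a   b   c  
>  S0   S0  S1  S0 
   S1   S0  S2  S0 
   S2   S0  S2  S3 
 * S3   S3  S3  S3 
(> = start, * = accepting)

start=S0 accept=S3 S0-a->S0 S0-b->S1 S0-c->S0 S1-a->S0 S1-b->S2 S1-c->S0 S2-a->S0 S2-b->S2 S2-c->S3 S3-a->S3 S3-b->S3 S3-c->S3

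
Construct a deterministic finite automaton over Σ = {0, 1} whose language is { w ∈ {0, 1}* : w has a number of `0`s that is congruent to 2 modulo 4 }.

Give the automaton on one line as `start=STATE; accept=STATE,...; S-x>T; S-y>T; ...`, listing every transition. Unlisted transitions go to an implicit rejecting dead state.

Keep the running count of `0`s modulo 4: each `0` advances along the cycle s0 → s1 → s2 → s3 → s0 while other symbols loop. Accept at s2.
With 4 states:
        0   1  
>  s0   s1  s0 
   s1   s2  s1 
 * s2   s3  s2 
   s3   s0  s3 
(> = start, * = accepting)

start=s0; accept=s2; s0-0>s1; s0-1>s0; s1-0>s2; s1-1>s1; s2-0>s3; s2-1>s2; s3-0>s0; s3-1>s3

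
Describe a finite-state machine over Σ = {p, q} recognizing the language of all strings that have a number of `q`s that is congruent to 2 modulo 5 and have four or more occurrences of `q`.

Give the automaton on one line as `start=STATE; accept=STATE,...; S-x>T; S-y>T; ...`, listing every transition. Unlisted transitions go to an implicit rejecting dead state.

start=s0; accept=s7; s0-p>s0; s0-q>s1; s1-p>s1; s1-q>s2; s2-p>s2; s2-q>s3; s3-p>s3; s3-q>s4; s4-p>s4; s4-q>s5; s5-p>s5; s5-q>s6; s6-p>s6; s6-q>s7; s7-p>s7; s7-q>s8; s8-p>s8; s8-q>s9; s9-p>s9; s9-q>s5

Handle the two conditions separately and then intersect. The first has 5 states tracking the count of `q`s modulo 5; the second has 6 states tracking the count of `q`s, saturating at 5. A product state is a pair (one from each), accepting exactly when both do.
10 states suffice.
        p   q  
>  s0   s0  s1 
   s1   s1  s2 
   s2   s2  s3 
   s3   s3  s4 
   s4   s4  s5 
   s5   s5  s6 
   s6   s6  s7 
 * s7   s7  s8 
   s8   s8  s9 
   s9   s9  s5 
(> = start, * = accepting)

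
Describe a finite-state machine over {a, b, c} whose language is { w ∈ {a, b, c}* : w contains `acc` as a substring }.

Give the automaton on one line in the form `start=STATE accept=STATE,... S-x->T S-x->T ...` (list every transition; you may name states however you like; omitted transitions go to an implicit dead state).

start=q0 accept=q3 q0-a->q1 q0-b->q0 q0-c->q0 q1-a->q1 q1-b->q0 q1-c->q2 q2-a->q1 q2-b->q0 q2-c->q3 q3-a->q3 q3-b->q3 q3-c->q3

Track how much of `acc` has been matched so far: state q0 is no progress, q3 is the absorbing accept state reached once `acc` has occurred. Intermediate states record partial matches; on a mismatch, fall back to the longest reusable overlap.
4 states suffice.
        a   b   c  
>  q0   q1  q0  q0 
   q1   q1  q0  q2 
   q2   q1  q0  q3 
 * q3   q3  q3  q3 
(> = start, * = accepting)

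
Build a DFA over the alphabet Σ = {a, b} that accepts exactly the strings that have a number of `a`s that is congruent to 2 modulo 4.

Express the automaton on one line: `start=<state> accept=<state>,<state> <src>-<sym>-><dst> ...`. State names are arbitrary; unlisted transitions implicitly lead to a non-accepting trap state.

start=q0 accept=q2 q0-a->q1 q0-b->q0 q1-a->q2 q1-b->q1 q2-a->q3 q2-b->q2 q3-a->q0 q3-b->q3

Keep the running count of `a`s modulo 4: each `a` advances along the cycle q0 → q1 → q2 → q3 → q0 while other symbols loop. Accept at q2.
4 states suffice.
        a   b  
>  q0   q1  q0 
   q1   q2  q1 
 * q2   q3  q2 
   q3   q0  q3 
(> = start, * = accepting)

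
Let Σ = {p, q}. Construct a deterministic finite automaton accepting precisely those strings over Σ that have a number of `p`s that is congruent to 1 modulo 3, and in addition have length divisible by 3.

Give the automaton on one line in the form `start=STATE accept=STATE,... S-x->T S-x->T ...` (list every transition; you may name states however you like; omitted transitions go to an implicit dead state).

Handle the two conditions separately and then intersect. One (3 states) tracks the count of `p`s modulo 3; the other (3 states) tracks the input length modulo 3. Each combined state is a pair, one component from each; accept when both components accept.
With 9 states:
        p   q  
>  S0   S1  S2 
   S1   S3  S4 
   S2   S4  S5 
   S3   S0  S6 
   S4   S6  S7 
   S5   S7  S0 
   S6   S2  S8 
 * S7   S8  S1 
   S8   S5  S3 
(> = start, * = accepting)

start=S0 accept=S7 S0-p->S1 S0-q->S2 S1-p->S3 S1-q->S4 S2-p->S4 S2-q->S5 S3-p->S0 S3-q->S6 S4-p->S6 S4-q->S7 S5-p->S7 S5-q->S0 S6-p->S2 S6-q->S8 S7-p->S8 S7-q->S1 S8-p->S5 S8-q->S3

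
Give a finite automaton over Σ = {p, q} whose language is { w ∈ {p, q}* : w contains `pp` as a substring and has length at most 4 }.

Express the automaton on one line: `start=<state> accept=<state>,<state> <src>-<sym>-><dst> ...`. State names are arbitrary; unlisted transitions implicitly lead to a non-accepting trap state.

start=S0 accept=S3,S6,S9 S0-p->S1 S0-q->S2 S1-p->S3 S1-q->S4 S2-p->S5 S2-q->S4 S3-p->S6 S3-q->S6 S4-p->S7 S4-q->S8 S5-p->S6 S5-q->S8 S6-p->S9 S6-q->S9 S7-p->S9 S7-q->S8 S8-p->S8 S8-q->S8 S9-p->S8 S9-q->S8

Build one automaton per condition and run them in lockstep. The first has 3 states tracking whether and how much of `pp` has been seen; the second has 6 states tracking the input length, saturating at 5. A product state is a pair (one from each), accepting exactly when both do. After merging equivalent states the machine shrinks.
10 states suffice.
        p   q  
>  S0   S1  S2 
   S1   S3  S4 
   S2   S5  S4 
 * S3   S6  S6 
   S4   S7  S8 
   S5   S6  S8 
 * S6   S9  S9 
   S7   S9  S8 
   S8   S8  S8 
 * S9   S8  S8 
(> = start, * = accepting)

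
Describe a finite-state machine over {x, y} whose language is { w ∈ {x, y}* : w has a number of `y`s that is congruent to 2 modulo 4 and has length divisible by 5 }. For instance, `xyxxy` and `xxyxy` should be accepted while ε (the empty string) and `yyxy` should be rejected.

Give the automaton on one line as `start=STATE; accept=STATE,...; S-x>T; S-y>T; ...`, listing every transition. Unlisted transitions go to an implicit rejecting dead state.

start=A; accept=P; A-x>B; A-y>C; B-x>D; B-y>E; C-x>E; C-y>F; D-x>G; D-y>H; E-x>H; E-y>I; F-x>I; F-y>J; G-x>K; G-y>L; H-x>L; H-y>M; I-x>M; I-y>N; J-x>N; J-y>K; K-x>A; K-y>O; L-x>O; L-y>P; M-x>P; M-y>Q; N-x>Q; N-y>A; O-x>C; O-y>R; P-x>R; P-y>S; Q-x>S; Q-y>B; R-x>F; R-y>T; S-x>T; S-y>D; T-x>J; T-y>G

Handle the two conditions separately and then intersect. The first has 4 states tracking the count of `y`s modulo 4; the second has 5 states tracking the input length modulo 5. A product state is a pair (one from each), accepting exactly when both do.
       x  y 
>  A   B  C 
   B   D  E 
   C   E  F 
   D   G  H 
   E   H  I 
   F   I  J 
   G   K  L 
   H   L  M 
   I   M  N 
   J   N  K 
   K   A  O 
   L   O  P 
   M   P  Q 
   N   Q  A 
   O   C  R 
 * P   R  S 
   Q   S  B 
   R   F  T 
   S   T  D 
   T   J  G 
(> = start, * = accepting)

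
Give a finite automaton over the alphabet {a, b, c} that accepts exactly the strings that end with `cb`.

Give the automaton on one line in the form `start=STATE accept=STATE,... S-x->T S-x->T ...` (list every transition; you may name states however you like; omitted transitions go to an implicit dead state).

start=q0 accept=q2 q0-a->q0 q0-b->q0 q0-c->q1 q1-a->q0 q1-b->q2 q1-c->q1 q2-a->q0 q2-b->q0 q2-c->q1

Let each state record the length of the longest suffix of the input read so far that is also a prefix of `cb`. q1 means the last symbol is `c`; q2 means the last 2 symbols are `cb`. Accept only at q2, where the string currently ends in `cb`.
A 3-state machine:
        a   b   c  
>  q0   q0  q0  q1 
   q1   q0  q2  q1 
 * q2   q0  q0  q1 
(> = start, * = accepting)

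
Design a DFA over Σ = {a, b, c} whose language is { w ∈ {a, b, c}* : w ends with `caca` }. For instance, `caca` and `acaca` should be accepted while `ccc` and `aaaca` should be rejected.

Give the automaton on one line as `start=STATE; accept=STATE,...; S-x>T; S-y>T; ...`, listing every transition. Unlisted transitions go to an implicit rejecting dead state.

Let each state record the length of the longest suffix of the input read so far that is also a prefix of `caca`. q1 means the last symbol is `c`; q2 means the last 2 symbols are `ca`; q3 means the last 3 symbols are `cac`; q4 means the last 4 symbols are `caca`. Accept only at q4, where the string currently ends in `caca`.
With 5 states:
        a   b   c  
>  q0   q0  q0  q1 
   q1   q2  q0  q1 
   q2   q0  q0  q3 
   q3   q4  q0  q1 
 * q4   q0  q0  q3 
(> = start, * = accepting)

start=q0; accept=q4; q0-a>q0; q0-b>q0; q0-c>q1; q1-a>q2; q1-b>q0; q1-c>q1; q2-a>q0; q2-b>q0; q2-c>q3; q3-a>q4; q3-b>q0; q3-c>q1; q4-a>q0; q4-b>q0; q4-c>q3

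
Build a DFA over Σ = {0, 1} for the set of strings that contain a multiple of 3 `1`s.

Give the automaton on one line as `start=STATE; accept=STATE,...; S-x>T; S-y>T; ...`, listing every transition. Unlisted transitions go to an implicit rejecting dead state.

The only thing that matters is how many `1`s have appeared, reduced mod 3. Use one state per residue: S0 for 0, …, S2 for 2. Reading `1` moves to the next residue; anything else stays put. S0 is accepting.
With 3 states:
        0   1  
>* S0   S0  S1 
   S1   S1  S2 
   S2   S2  S0 
(> = start, * = accepting)

start=S0; accept=S0; S0-0>S0; S0-1>S1; S1-0>S1; S1-1>S2; S2-0>S2; S2-1>S0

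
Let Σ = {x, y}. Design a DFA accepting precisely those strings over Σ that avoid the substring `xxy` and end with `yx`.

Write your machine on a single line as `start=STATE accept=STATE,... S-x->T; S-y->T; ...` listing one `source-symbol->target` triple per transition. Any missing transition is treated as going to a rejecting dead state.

Handle the two conditions separately and then intersect. One (4 states) tracks partial matches of the forbidden pattern `xxy`; the other (3 states) tracks how much of the suffix `yx` has currently been matched. Each combined state is a pair, one component from each; accept when both components accept.
With 8 states:
       x  y 
>  A   B  C 
   B   D  C 
   C   E  C 
   D   D  F 
 * E   D  C 
   F   G  F 
   G   H  F 
   H   H  F 
(> = start, * = accepting)

start=A; accept=E; A-x->B; A-y->C; B-x->D; B-y->C; C-x->E; C-y->C; D-x->D; D-y->F; E-x->D; E-y->C; F-x->G; F-y->F; G-x->H; G-y->F; H-x->H; H-y->F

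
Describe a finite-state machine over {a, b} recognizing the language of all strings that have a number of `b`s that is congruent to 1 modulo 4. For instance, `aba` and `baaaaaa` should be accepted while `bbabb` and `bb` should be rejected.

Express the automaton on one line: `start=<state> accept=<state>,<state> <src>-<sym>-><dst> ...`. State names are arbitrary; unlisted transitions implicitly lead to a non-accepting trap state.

The only thing that matters is how many `b`s have appeared, reduced mod 4. Use one state per residue: S0 for 0, …, S3 for 3. Reading `b` moves to the next residue; anything else stays put. S1 is accepting.
A 4-state machine:
        a   b  
>  S0   S0  S1 
 * S1   S1  S2 
   S2   S2  S3 
   S3   S3  S0 
(> = start, * = accepting)

start=S0 accept=S1 S0-a->S0 S0-b->S1 S1-a->S1 S1-b->S2 S2-a->S2 S2-b->S3 S3-a->S3 S3-b->S0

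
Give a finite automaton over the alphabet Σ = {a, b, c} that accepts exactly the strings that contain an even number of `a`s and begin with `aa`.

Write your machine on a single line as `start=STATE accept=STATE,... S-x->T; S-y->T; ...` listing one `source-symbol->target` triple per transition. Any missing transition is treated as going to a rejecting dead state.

start=s0; accept=s3; s0-a->s1; s0-b->s2; s0-c->s2; s1-a->s3; s1-b->s4; s1-c->s4; s2-a->s4; s2-b->s2; s2-c->s2; s3-a->s5; s3-b->s3; s3-c->s3; s4-a->s2; s4-b->s4; s4-c->s4; s5-a->s3; s5-b->s5; s5-c->s5

Run two small machines in parallel and take their product. The first has 2 states tracking the count of `a`s modulo 2; the second has 4 states tracking whether the input so far still matches the prefix `aa`. A product state is a pair (one from each), accepting exactly when both do.
With 6 states:
        a   b   c  
>  s0   s1  s2  s2 
   s1   s3  s4  s4 
   s2   s4  s2  s2 
 * s3   s5  s3  s3 
   s4   s2  s4  s4 
   s5   s3  s5  s5 
(> = start, * = accepting)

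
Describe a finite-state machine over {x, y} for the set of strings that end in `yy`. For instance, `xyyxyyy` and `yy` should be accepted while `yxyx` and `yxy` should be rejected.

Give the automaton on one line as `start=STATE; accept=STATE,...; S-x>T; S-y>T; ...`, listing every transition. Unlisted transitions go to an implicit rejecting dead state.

Remember how much of `yy` the current input suffix matches. State S0 means no match yet; S1 means the last symbol is `y`; S2 means the last 2 symbols are `yy`. Only S2 accepts. On a mismatch, fall back to the longest proper suffix that is still a prefix of `yy`.
A 3-state machine:
        x   y  
>  S0   S0  S1 
   S1   S0  S2 
 * S2   S0  S2 
(> = start, * = accepting)

start=S0; accept=S2; S0-x>S0; S0-y>S1; S1-x>S0; S1-y>S2; S2-x>S0; S2-y>S2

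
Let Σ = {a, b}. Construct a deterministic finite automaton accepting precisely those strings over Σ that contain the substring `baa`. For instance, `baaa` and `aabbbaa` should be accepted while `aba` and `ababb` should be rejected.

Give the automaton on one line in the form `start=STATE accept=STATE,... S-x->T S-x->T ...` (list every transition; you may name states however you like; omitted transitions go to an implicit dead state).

Track how much of `baa` has been matched so far: state q0 is no progress, q3 is the absorbing accept state reached once `baa` has occurred. Intermediate states record partial matches; on a mismatch, fall back to the longest reusable overlap.
        a   b  
>  q0   q0  q1 
   q1   q2  q1 
   q2   q3  q1 
 * q3   q3  q3 
(> = start, * = accepting)

start=q0 accept=q3 q0-a->q0 q0-b->q1 q1-a->q2 q1-b->q1 q2-a->q3 q2-b->q1 q3-a->q3 q3-b->q3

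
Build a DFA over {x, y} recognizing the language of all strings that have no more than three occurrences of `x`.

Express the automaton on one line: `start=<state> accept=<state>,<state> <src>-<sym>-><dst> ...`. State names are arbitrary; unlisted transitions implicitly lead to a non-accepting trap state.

start=q0 accept=q0,q1,q2,q3 q0-x->q1 q0-y->q0 q1-x->q2 q1-y->q1 q2-x->q3 q2-y->q2 q3-x->q4 q3-y->q3 q4-x->q4 q4-y->q4

Count `x`s, saturating at 4: states q0 through q3 mean 0 through 3 `x`s seen; q4 means more than 3. Each `x` increments (capped at q4); other symbols loop. Accept from {q0, q1, q2, q3}.
5 states suffice.
        x   y  
>* q0   q1  q0 
 * q1   q2  q1 
 * q2   q3  q2 
 * q3   q4  q3 
   q4   q4  q4 
(> = start, * = accepting)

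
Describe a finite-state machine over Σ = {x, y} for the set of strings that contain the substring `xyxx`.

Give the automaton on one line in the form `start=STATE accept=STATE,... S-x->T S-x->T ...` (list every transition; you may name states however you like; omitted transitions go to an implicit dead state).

States q0..q3 record the length of the longest prefix of `xyxx` that matches the current input suffix. Reaching q4 means `xyxx` has been seen, and we stay there forever. Accept from q4.
With 5 states:
        x   y  
>  q0   q1  q0 
   q1   q1  q2 
   q2   q3  q0 
   q3   q4  q2 
 * q4   q4  q4 
(> = start, * = accepting)

start=q0 accept=q4 q0-x->q1 q0-y->q0 q1-x->q1 q1-y->q2 q2-x->q3 q2-y->q0 q3-x->q4 q3-y->q2 q4-x->q4 q4-y->q4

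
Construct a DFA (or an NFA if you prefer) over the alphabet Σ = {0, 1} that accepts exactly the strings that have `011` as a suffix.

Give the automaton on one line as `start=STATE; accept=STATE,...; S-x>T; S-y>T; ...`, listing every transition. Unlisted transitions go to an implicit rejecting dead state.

start=q0; accept=q3; q0-0>q1; q0-1>q0; q1-0>q1; q1-1>q2; q2-0>q1; q2-1>q3; q3-0>q1; q3-1>q0

Let each state record the length of the longest suffix of the input read so far that is also a prefix of `011`. q1 means the last symbol is `0`; q2 means the last 2 symbols are `01`; q3 means the last 3 symbols are `011`. Accept only at q3, where the string currently ends in `011`.
        0   1  
>  q0   q1  q0 
   q1   q1  q2 
   q2   q1  q3 
 * q3   q1  q0 
(> = start, * = accepting)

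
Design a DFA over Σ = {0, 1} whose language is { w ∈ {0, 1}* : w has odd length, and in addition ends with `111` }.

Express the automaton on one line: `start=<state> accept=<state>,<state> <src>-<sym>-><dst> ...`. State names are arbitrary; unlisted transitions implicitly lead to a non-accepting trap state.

Run two small machines in parallel and take their product. One (2 states) tracks the input length modulo 2; the other (4 states) tracks how much of the suffix `111` has currently been matched. Each combined state is a pair, one component from each; accept when both components accept.
With 8 states:
        0   1  
>  s0   s1  s2 
   s1   s0  s3 
   s2   s0  s4 
   s3   s1  s5 
   s4   s1  s6 
   s5   s0  s7 
 * s6   s0  s7 
   s7   s1  s6 
(> = start, * = accepting)

start=s0 accept=s6 s0-0->s1 s0-1->s2 s1-0->s0 s1-1->s3 s2-0->s0 s2-1->s4 s3-0->s1 s3-1->s5 s4-0->s1 s4-1->s6 s5-0->s0 s5-1->s7 s6-0->s0 s6-1->s7 s7-0->s1 s7-1->s6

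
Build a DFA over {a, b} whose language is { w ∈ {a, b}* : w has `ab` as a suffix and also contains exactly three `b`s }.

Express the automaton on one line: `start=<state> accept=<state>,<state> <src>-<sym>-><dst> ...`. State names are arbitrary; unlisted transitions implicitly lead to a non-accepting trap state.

Handle the two conditions separately and then intersect. One (3 states) tracks how much of the suffix `ab` has currently been matched; the other (5 states) tracks the count of `b`s, saturating at 4. Each combined state is a pair, one component from each; accept when both components accept.
14 states suffice.
          a    b  
>  q0     q1   q2 
   q1     q1   q3 
   q2     q4   q5 
   q3     q4   q5 
   q4     q4   q6 
   q5     q7   q8 
   q6     q7   q8 
   q7     q7   q9 
   q8    q10  q11 
 * q9    q10  q11 
   q10   q10  q12 
   q11   q13  q11 
   q12   q13  q11 
   q13   q13  q12 
(> = start, * = accepting)

start=q0 accept=q9 q0-a->q1 q0-b->q2 q1-a->q1 q1-b->q3 q2-a->q4 q2-b->q5 q3-a->q4 q3-b->q5 q4-a->q4 q4-b->q6 q5-a->q7 q5-b->q8 q6-a->q7 q6-b->q8 q7-a->q7 q7-b->q9 q8-a->q10 q8-b->q11 q9-a->q10 q9-b->q11 q10-a->q10 q10-b->q12 q11-a->q13 q11-b->q11 q12-a->q13 q12-b->q11 q13-a->q13 q13-b->q12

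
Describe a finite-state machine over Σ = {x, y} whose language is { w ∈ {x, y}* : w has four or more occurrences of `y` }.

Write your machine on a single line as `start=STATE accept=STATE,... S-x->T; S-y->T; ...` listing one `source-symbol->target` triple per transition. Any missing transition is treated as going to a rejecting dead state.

start=q0; accept=q4,q5; q0-x->q0; q0-y->q1; q1-x->q1; q1-y->q2; q2-x->q2; q2-y->q3; q3-x->q3; q3-y->q4; q4-x->q4; q4-y->q5; q5-x->q5; q5-y->q5

Only the number of `y`s matters, and only up to 5. Make a chain q0 → q1 → q2 → q3 → q4 → q5 advanced by each `y` (with q5 absorbing); every other symbol self-loops. The accepting set is {q4, q5}.
6 states suffice.
        x   y  
>  q0   q0  q1 
   q1   q1  q2 
   q2   q2  q3 
   q3   q3  q4 
 * q4   q4  q5 
 * q5   q5  q5 
(> = start, * = accepting)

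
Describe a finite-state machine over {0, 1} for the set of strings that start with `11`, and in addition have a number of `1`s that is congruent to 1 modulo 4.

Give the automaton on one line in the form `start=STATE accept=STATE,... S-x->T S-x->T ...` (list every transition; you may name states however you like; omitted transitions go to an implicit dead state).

Run two small machines in parallel and take their product. One (4 states) tracks whether the input so far still matches the prefix `11`; the other (4 states) tracks the count of `1`s modulo 4. Each combined state is a pair, one component from each; accept when both components accept.
        0   1  
>  q0   q1  q2 
   q1   q1  q3 
   q2   q3  q4 
   q3   q3  q5 
   q4   q4  q6 
   q5   q5  q7 
   q6   q6  q8 
   q7   q7  q1 
   q8   q8  q9 
 * q9   q9  q4 
(> = start, * = accepting)

start=q0 accept=q9 q0-0->q1 q0-1->q2 q1-0->q1 q1-1->q3 q2-0->q3 q2-1->q4 q3-0->q3 q3-1->q5 q4-0->q4 q4-1->q6 q5-0->q5 q5-1->q7 q6-0->q6 q6-1->q8 q7-0->q7 q7-1->q1 q8-0->q8 q8-1->q9 q9-0->q9 q9-1->q4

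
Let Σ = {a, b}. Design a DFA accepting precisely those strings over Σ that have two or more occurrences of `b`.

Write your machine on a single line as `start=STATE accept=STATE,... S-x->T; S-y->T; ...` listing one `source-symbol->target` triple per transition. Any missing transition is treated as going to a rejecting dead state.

Count `b`s, saturating at 3: states q0 through q2 mean 0 through 2 `b`s seen; q3 means more than 2. Each `b` increments (capped at q3); other symbols loop. Accept from {q2, q3}.
A 4-state machine:
        a   b  
>  q0   q0  q1 
   q1   q1  q2 
 * q2   q2  q3 
 * q3   q3  q3 
(> = start, * = accepting)

start=q0; accept=q2,q3; q0-a->q0; q0-b->q1; q1-a->q1; q1-b->q2; q2-a->q2; q2-b->q3; q3-a->q3; q3-b->q3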